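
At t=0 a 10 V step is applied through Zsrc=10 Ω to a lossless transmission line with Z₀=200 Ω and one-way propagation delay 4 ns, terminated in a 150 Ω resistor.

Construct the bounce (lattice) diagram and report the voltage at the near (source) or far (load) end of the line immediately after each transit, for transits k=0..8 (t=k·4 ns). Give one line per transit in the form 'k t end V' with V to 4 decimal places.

0 0 source 9.5238
1 4 load 8.1633
2 8 source 9.3942
3 12 load 9.2184
4 16 source 9.3775
5 20 load 9.3548
6 24 source 9.3753
7 28 load 9.3724
8 32 source 9.3750

Γ_L=-0.142857, Γ_S=-0.904762; launch V₁=10·200/210=9.523810
k=0 src: V=9.5238
k=1 load: inc=9.523810, refl=9.523810·-0.142857=-1.3605; V=0.000000+9.523810+-1.360544=8.1633
k=2 src: inc=-1.360544, refl=-1.360544·-0.904762=1.2310; V=9.523810+-1.360544+1.230969=9.3942
k=3 load: inc=1.230969, refl=1.230969·-0.142857=-0.1759; V=8.163265+1.230969+-0.175853=9.2184
k=4 src: inc=-0.175853, refl=-0.175853·-0.904762=0.1591; V=9.394234+-0.175853+0.159105=9.3775
k=5 load: inc=0.159105, refl=0.159105·-0.142857=-0.0227; V=9.218381+0.159105+-0.022729=9.3548
k=6 src: inc=-0.022729, refl=-0.022729·-0.904762=0.0206; V=9.377486+-0.022729+0.020565=9.3753
k=7 load: inc=0.020565, refl=0.020565·-0.142857=-0.0029; V=9.354757+0.020565+-0.002938=9.3724
k=8 src: inc=-0.002938, refl=-0.002938·-0.904762=0.0027; V=9.375321+-0.002938+0.002658=9.3750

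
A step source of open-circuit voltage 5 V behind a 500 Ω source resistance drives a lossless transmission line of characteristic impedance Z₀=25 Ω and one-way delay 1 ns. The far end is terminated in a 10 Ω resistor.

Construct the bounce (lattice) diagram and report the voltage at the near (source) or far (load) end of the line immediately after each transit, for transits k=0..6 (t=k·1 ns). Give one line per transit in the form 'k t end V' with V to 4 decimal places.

0 0 source 0.2381
1 1 load 0.1361
2 2 source 0.0437
3 3 load 0.0833
4 4 source 0.1191
5 5 load 0.1038
6 6 source 0.0899

Γ_L=-0.428571, Γ_S=0.904762; launch V₁=5·25/525=0.238095
k=0 src: V=0.2381
k=1 load: inc=0.238095, refl=0.238095·-0.428571=-0.1020; V=0.000000+0.238095+-0.102041=0.1361
k=2 src: inc=-0.102041, refl=-0.102041·0.904762=-0.0923; V=0.238095+-0.102041+-0.092323=0.0437
k=3 load: inc=-0.092323, refl=-0.092323·-0.428571=0.0396; V=0.136054+-0.092323+0.039567=0.0833
k=4 src: inc=0.039567, refl=0.039567·0.904762=0.0358; V=0.043732+0.039567+0.035799=0.1191
k=5 load: inc=0.035799, refl=0.035799·-0.428571=-0.0153; V=0.083299+0.035799+-0.015342=0.1038
k=6 src: inc=-0.015342, refl=-0.015342·0.904762=-0.0139; V=0.119097+-0.015342+-0.013881=0.0899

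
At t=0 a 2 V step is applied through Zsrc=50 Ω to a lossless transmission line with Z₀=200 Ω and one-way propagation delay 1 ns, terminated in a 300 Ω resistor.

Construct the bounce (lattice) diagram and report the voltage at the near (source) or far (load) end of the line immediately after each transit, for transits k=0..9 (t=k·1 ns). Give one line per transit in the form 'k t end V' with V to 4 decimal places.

0 0 source 1.6000
1 1 load 1.9200
2 2 source 1.7280
3 3 load 1.6896
4 4 source 1.7126
5 5 load 1.7172
6 6 source 1.7145
7 7 load 1.7139
8 8 source 1.7143
9 9 load 1.7143

Γ_L=0.200000, Γ_S=-0.600000; launch V₁=2·200/250=1.600000
k=0 src: V=1.6000
k=1 load: inc=1.600000, refl=1.600000·0.200000=0.3200; V=0.000000+1.600000+0.320000=1.9200
k=2 src: inc=0.320000, refl=0.320000·-0.600000=-0.1920; V=1.600000+0.320000+-0.192000=1.7280
k=3 load: inc=-0.192000, refl=-0.192000·0.200000=-0.0384; V=1.920000+-0.192000+-0.038400=1.6896
k=4 src: inc=-0.038400, refl=-0.038400·-0.600000=0.0230; V=1.728000+-0.038400+0.023040=1.7126
k=5 load: inc=0.023040, refl=0.023040·0.200000=0.0046; V=1.689600+0.023040+0.004608=1.7172
k=6 src: inc=0.004608, refl=0.004608·-0.600000=-0.0028; V=1.712640+0.004608+-0.002765=1.7145
k=7 load: inc=-0.002765, refl=-0.002765·0.200000=-0.0006; V=1.717248+-0.002765+-0.000553=1.7139
k=8 src: inc=-0.000553, refl=-0.000553·-0.600000=0.0003; V=1.714483+-0.000553+0.000332=1.7143
k=9 load: inc=0.000332, refl=0.000332·0.200000=0.0001; V=1.713930+0.000332+0.000066=1.7143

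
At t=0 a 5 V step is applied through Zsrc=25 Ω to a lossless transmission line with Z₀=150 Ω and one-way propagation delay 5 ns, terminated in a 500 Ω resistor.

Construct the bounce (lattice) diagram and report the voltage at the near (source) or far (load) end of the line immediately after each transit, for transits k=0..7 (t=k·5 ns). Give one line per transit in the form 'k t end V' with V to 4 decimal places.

0 0 source 4.2857
1 5 load 6.5934
2 10 source 4.9451
3 15 load 4.0575
4 20 source 4.6915
5 25 load 5.0328
6 30 source 4.7890
7 35 load 4.6577

Γ_L=0.538462, Γ_S=-0.714286; launch V₁=5·150/175=4.285714
k=0 src: V=4.2857
k=1 load: inc=4.285714, refl=4.285714·0.538462=2.3077; V=0.000000+4.285714+2.307692=6.5934
k=2 src: inc=2.307692, refl=2.307692·-0.714286=-1.6484; V=4.285714+2.307692+-1.648352=4.9451
k=3 load: inc=-1.648352, refl=-1.648352·0.538462=-0.8876; V=6.593407+-1.648352+-0.887574=4.0575
k=4 src: inc=-0.887574, refl=-0.887574·-0.714286=0.6340; V=4.945055+-0.887574+0.633981=4.6915
k=5 load: inc=0.633981, refl=0.633981·0.538462=0.3414; V=4.057481+0.633981+0.341375=5.0328
k=6 src: inc=0.341375, refl=0.341375·-0.714286=-0.2438; V=4.691462+0.341375+-0.243839=4.7890
k=7 load: inc=-0.243839, refl=-0.243839·0.538462=-0.1313; V=5.032837+-0.243839+-0.131298=4.6577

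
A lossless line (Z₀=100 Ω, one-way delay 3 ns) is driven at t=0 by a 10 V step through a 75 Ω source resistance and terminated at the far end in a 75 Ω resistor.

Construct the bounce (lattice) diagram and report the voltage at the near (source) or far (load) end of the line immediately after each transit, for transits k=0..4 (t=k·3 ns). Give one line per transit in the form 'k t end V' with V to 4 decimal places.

Γ_L=-0.142857, Γ_S=-0.142857; launch V₁=10·100/175=5.714286
k=0 src: V=5.7143
k=1 load: inc=5.714286, refl=5.714286·-0.142857=-0.8163; V=0.000000+5.714286+-0.816327=4.8980
k=2 src: inc=-0.816327, refl=-0.816327·-0.142857=0.1166; V=5.714286+-0.816327+0.116618=5.0146
k=3 load: inc=0.116618, refl=0.116618·-0.142857=-0.0167; V=4.897959+0.116618+-0.016660=4.9979
k=4 src: inc=-0.016660, refl=-0.016660·-0.142857=0.0024; V=5.014577+-0.016660+0.002380=5.0003

0 0 source 5.7143
1 3 load 4.8980
2 6 source 5.0146
3 9 load 4.9979
4 12 source 5.0003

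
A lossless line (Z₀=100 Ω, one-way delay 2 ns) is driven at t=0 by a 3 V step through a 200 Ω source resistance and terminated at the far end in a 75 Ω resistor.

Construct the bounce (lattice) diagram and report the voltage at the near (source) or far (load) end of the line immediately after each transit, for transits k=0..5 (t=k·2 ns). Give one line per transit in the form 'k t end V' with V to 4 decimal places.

0 0 source 1.0000
1 2 load 0.8571
2 4 source 0.8095
3 6 load 0.8163
4 8 source 0.8186
5 10 load 0.8183

Γ_L=-0.142857, Γ_S=0.333333; launch V₁=3·100/300=1.000000
k=0 src: V=1.0000
k=1 load: inc=1.000000, refl=1.000000·-0.142857=-0.1429; V=0.000000+1.000000+-0.142857=0.8571
k=2 src: inc=-0.142857, refl=-0.142857·0.333333=-0.0476; V=1.000000+-0.142857+-0.047619=0.8095
k=3 load: inc=-0.047619, refl=-0.047619·-0.142857=0.0068; V=0.857143+-0.047619+0.006803=0.8163
k=4 src: inc=0.006803, refl=0.006803·0.333333=0.0023; V=0.809524+0.006803+0.002268=0.8186
k=5 load: inc=0.002268, refl=0.002268·-0.142857=-0.0003; V=0.816327+0.002268+-0.000324=0.8183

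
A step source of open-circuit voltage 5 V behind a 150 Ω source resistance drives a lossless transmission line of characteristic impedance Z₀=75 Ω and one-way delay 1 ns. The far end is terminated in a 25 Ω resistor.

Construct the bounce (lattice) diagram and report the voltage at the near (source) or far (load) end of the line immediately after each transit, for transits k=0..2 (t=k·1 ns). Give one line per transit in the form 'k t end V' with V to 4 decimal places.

0 0 source 1.6667
1 1 load 0.8333
2 2 source 0.5556

Γ_L=-0.500000, Γ_S=0.333333; launch V₁=5·75/225=1.666667
k=0 src: V=1.6667
k=1 load: inc=1.666667, refl=1.666667·-0.500000=-0.8333; V=0.000000+1.666667+-0.833333=0.8333
k=2 src: inc=-0.833333, refl=-0.833333·0.333333=-0.2778; V=1.666667+-0.833333+-0.277778=0.5556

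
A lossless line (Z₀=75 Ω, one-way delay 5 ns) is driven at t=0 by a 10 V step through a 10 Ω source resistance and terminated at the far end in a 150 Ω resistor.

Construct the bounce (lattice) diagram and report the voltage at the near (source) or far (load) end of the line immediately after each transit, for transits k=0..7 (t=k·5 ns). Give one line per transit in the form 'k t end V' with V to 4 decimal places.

Γ_L=0.333333, Γ_S=-0.764706; launch V₁=10·75/85=8.823529
k=0 src: V=8.8235
k=1 load: inc=8.823529, refl=8.823529·0.333333=2.9412; V=0.000000+8.823529+2.941176=11.7647
k=2 src: inc=2.941176, refl=2.941176·-0.764706=-2.2491; V=8.823529+2.941176+-2.249135=9.5156
k=3 load: inc=-2.249135, refl=-2.249135·0.333333=-0.7497; V=11.764706+-2.249135+-0.749712=8.7659
k=4 src: inc=-0.749712, refl=-0.749712·-0.764706=0.5733; V=9.515571+-0.749712+0.573309=9.3392
k=5 load: inc=0.573309, refl=0.573309·0.333333=0.1911; V=8.765859+0.573309+0.191103=9.5303
k=6 src: inc=0.191103, refl=0.191103·-0.764706=-0.1461; V=9.339168+0.191103+-0.146138=9.3841
k=7 load: inc=-0.146138, refl=-0.146138·0.333333=-0.0487; V=9.530271+-0.146138+-0.048713=9.3354

0 0 source 8.8235
1 5 load 11.7647
2 10 source 9.5156
3 15 load 8.7659
4 20 source 9.3392
5 25 load 9.5303
6 30 source 9.3841
7 35 load 9.3354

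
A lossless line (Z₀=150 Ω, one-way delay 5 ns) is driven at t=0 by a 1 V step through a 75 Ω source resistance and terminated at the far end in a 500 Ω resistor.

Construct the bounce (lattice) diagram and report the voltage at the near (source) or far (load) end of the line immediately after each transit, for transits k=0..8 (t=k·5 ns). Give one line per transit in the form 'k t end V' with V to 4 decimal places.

0 0 source 0.6667
1 5 load 1.0256
2 10 source 0.9060
3 15 load 0.8416
4 20 source 0.8630
5 25 load 0.8746
6 30 source 0.8707
7 35 load 0.8687
8 40 source 0.8694

Γ_L=0.538462, Γ_S=-0.333333; launch V₁=1·150/225=0.666667
k=0 src: V=0.6667
k=1 load: inc=0.666667, refl=0.666667·0.538462=0.3590; V=0.000000+0.666667+0.358974=1.0256
k=2 src: inc=0.358974, refl=0.358974·-0.333333=-0.1197; V=0.666667+0.358974+-0.119658=0.9060
k=3 load: inc=-0.119658, refl=-0.119658·0.538462=-0.0644; V=1.025641+-0.119658+-0.064431=0.8416
k=4 src: inc=-0.064431, refl=-0.064431·-0.333333=0.0215; V=0.905983+-0.064431+0.021477=0.8630
k=5 load: inc=0.021477, refl=0.021477·0.538462=0.0116; V=0.841552+0.021477+0.011565=0.8746
k=6 src: inc=0.011565, refl=0.011565·-0.333333=-0.0039; V=0.863029+0.011565+-0.003855=0.8707
k=7 load: inc=-0.003855, refl=-0.003855·0.538462=-0.0021; V=0.874593+-0.003855+-0.002076=0.8687
k=8 src: inc=-0.002076, refl=-0.002076·-0.333333=0.0007; V=0.870738+-0.002076+0.000692=0.8694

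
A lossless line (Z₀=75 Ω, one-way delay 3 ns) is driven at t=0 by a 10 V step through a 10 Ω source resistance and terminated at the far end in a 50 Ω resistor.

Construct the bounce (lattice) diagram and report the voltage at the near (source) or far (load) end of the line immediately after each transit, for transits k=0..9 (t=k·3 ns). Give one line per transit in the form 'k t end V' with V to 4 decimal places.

Γ_L=-0.200000, Γ_S=-0.764706; launch V₁=10·75/85=8.823529
k=0 src: V=8.8235
k=1 load: inc=8.823529, refl=8.823529·-0.200000=-1.7647; V=0.000000+8.823529+-1.764706=7.0588
k=2 src: inc=-1.764706, refl=-1.764706·-0.764706=1.3495; V=8.823529+-1.764706+1.349481=8.4083
k=3 load: inc=1.349481, refl=1.349481·-0.200000=-0.2699; V=7.058824+1.349481+-0.269896=8.1384
k=4 src: inc=-0.269896, refl=-0.269896·-0.764706=0.2064; V=8.408304+-0.269896+0.206391=8.3448
k=5 load: inc=0.206391, refl=0.206391·-0.200000=-0.0413; V=8.138408+0.206391+-0.041278=8.3035
k=6 src: inc=-0.041278, refl=-0.041278·-0.764706=0.0316; V=8.344800+-0.041278+0.031566=8.3351
k=7 load: inc=0.031566, refl=0.031566·-0.200000=-0.0063; V=8.303521+0.031566+-0.006313=8.3288
k=8 src: inc=-0.006313, refl=-0.006313·-0.764706=0.0048; V=8.335087+-0.006313+0.004828=8.3336
k=9 load: inc=0.004828, refl=0.004828·-0.200000=-0.0010; V=8.328774+0.004828+-0.000966=8.3326

0 0 source 8.8235
1 3 load 7.0588
2 6 source 8.4083
3 9 load 8.1384
4 12 source 8.3448
5 15 load 8.3035
6 18 source 8.3351
7 21 load 8.3288
8 24 source 8.3336
9 27 load 8.3326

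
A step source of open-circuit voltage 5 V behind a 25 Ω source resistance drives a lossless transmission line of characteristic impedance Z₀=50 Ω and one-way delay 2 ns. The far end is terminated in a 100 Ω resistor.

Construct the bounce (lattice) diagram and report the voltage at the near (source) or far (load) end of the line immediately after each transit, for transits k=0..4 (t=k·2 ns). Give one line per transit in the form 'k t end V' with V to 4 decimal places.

0 0 source 3.3333
1 2 load 4.4444
2 4 source 4.0741
3 6 load 3.9506
4 8 source 3.9918

Γ_L=0.333333, Γ_S=-0.333333; launch V₁=5·50/75=3.333333
k=0 src: V=3.3333
k=1 load: inc=3.333333, refl=3.333333·0.333333=1.1111; V=0.000000+3.333333+1.111111=4.4444
k=2 src: inc=1.111111, refl=1.111111·-0.333333=-0.3704; V=3.333333+1.111111+-0.370370=4.0741
k=3 load: inc=-0.370370, refl=-0.370370·0.333333=-0.1235; V=4.444444+-0.370370+-0.123457=3.9506
k=4 src: inc=-0.123457, refl=-0.123457·-0.333333=0.0412; V=4.074074+-0.123457+0.041152=3.9918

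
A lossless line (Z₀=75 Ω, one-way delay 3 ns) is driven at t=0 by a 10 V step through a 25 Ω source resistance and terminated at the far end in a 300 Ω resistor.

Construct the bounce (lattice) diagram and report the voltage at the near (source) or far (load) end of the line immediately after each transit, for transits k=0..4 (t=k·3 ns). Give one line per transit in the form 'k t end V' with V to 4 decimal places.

0 0 source 7.5000
1 3 load 12.0000
2 6 source 9.7500
3 9 load 8.4000
4 12 source 9.0750

Γ_L=0.600000, Γ_S=-0.500000; launch V₁=10·75/100=7.500000
k=0 src: V=7.5000
k=1 load: inc=7.500000, refl=7.500000·0.600000=4.5000; V=0.000000+7.500000+4.500000=12.0000
k=2 src: inc=4.500000, refl=4.500000·-0.500000=-2.2500; V=7.500000+4.500000+-2.250000=9.7500
k=3 load: inc=-2.250000, refl=-2.250000·0.600000=-1.3500; V=12.000000+-2.250000+-1.350000=8.4000
k=4 src: inc=-1.350000, refl=-1.350000·-0.500000=0.6750; V=9.750000+-1.350000+0.675000=9.0750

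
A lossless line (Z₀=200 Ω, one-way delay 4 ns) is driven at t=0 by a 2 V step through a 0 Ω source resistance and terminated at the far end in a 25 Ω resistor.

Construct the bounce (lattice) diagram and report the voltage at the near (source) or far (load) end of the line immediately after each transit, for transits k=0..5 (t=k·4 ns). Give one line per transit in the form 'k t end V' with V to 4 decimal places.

0 0 source 2.0000
1 4 load 0.4444
2 8 source 2.0000
3 12 load 0.7901
4 16 source 2.0000
5 20 load 1.0590

Γ_L=-0.777778, Γ_S=-1.000000; launch V₁=2·200/200=2.000000
k=0 src: V=2.0000
k=1 load: inc=2.000000, refl=2.000000·-0.777778=-1.5556; V=0.000000+2.000000+-1.555556=0.4444
k=2 src: inc=-1.555556, refl=-1.555556·-1.000000=1.5556; V=2.000000+-1.555556+1.555556=2.0000
k=3 load: inc=1.555556, refl=1.555556·-0.777778=-1.2099; V=0.444444+1.555556+-1.209877=0.7901
k=4 src: inc=-1.209877, refl=-1.209877·-1.000000=1.2099; V=2.000000+-1.209877+1.209877=2.0000
k=5 load: inc=1.209877, refl=1.209877·-0.777778=-0.9410; V=0.790123+1.209877+-0.941015=1.0590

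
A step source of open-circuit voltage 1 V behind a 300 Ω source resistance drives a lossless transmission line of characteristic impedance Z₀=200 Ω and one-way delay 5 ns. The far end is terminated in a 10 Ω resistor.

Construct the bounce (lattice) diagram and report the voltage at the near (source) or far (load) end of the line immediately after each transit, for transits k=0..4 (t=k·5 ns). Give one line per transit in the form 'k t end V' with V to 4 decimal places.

Γ_L=-0.904762, Γ_S=0.200000; launch V₁=1·200/500=0.400000
k=0 src: V=0.4000
k=1 load: inc=0.400000, refl=0.400000·-0.904762=-0.3619; V=0.000000+0.400000+-0.361905=0.0381
k=2 src: inc=-0.361905, refl=-0.361905·0.200000=-0.0724; V=0.400000+-0.361905+-0.072381=-0.0343
k=3 load: inc=-0.072381, refl=-0.072381·-0.904762=0.0655; V=0.038095+-0.072381+0.065488=0.0312
k=4 src: inc=0.065488, refl=0.065488·0.200000=0.0131; V=-0.034286+0.065488+0.013098=0.0443

0 0 source 0.4000
1 5 load 0.0381
2 10 source -0.0343
3 15 load 0.0312
4 20 source 0.0443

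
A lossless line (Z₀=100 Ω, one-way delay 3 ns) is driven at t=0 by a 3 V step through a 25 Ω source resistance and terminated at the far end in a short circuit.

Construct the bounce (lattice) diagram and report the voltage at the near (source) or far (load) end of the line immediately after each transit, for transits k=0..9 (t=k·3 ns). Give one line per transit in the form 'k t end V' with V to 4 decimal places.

Γ_L=-1.000000, Γ_S=-0.600000; launch V₁=3·100/125=2.400000
k=0 src: V=2.4000
k=1 load: inc=2.400000, refl=2.400000·-1.000000=-2.4000; V=0.000000+2.400000+-2.400000=0.0000
k=2 src: inc=-2.400000, refl=-2.400000·-0.600000=1.4400; V=2.400000+-2.400000+1.440000=1.4400
k=3 load: inc=1.440000, refl=1.440000·-1.000000=-1.4400; V=0.000000+1.440000+-1.440000=0.0000
k=4 src: inc=-1.440000, refl=-1.440000·-0.600000=0.8640; V=1.440000+-1.440000+0.864000=0.8640
k=5 load: inc=0.864000, refl=0.864000·-1.000000=-0.8640; V=0.000000+0.864000+-0.864000=0.0000
k=6 src: inc=-0.864000, refl=-0.864000·-0.600000=0.5184; V=0.864000+-0.864000+0.518400=0.5184
k=7 load: inc=0.518400, refl=0.518400·-1.000000=-0.5184; V=0.000000+0.518400+-0.518400=0.0000
k=8 src: inc=-0.518400, refl=-0.518400·-0.600000=0.3110; V=0.518400+-0.518400+0.311040=0.3110
k=9 load: inc=0.311040, refl=0.311040·-1.000000=-0.3110; V=0.000000+0.311040+-0.311040=0.0000

0 0 source 2.4000
1 3 load 0.0000
2 6 source 1.4400
3 9 load 0.0000
4 12 source 0.8640
5 15 load 0.0000
6 18 source 0.5184
7 21 load 0.0000
8 24 source 0.3110
9 27 load 0.0000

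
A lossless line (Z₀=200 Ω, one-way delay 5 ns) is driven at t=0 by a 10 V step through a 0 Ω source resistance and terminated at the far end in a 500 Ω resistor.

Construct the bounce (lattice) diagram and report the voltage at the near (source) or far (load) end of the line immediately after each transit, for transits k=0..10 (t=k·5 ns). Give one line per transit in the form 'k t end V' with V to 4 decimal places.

0 0 source 10.0000
1 5 load 14.2857
2 10 source 10.0000
3 15 load 8.1633
4 20 source 10.0000
5 25 load 10.7872
6 30 source 10.0000
7 35 load 9.6626
8 40 source 10.0000
9 45 load 10.1446
10 50 source 10.0000

Γ_L=0.428571, Γ_S=-1.000000; launch V₁=10·200/200=10.000000
k=0 src: V=10.0000
k=1 load: inc=10.000000, refl=10.000000·0.428571=4.2857; V=0.000000+10.000000+4.285714=14.2857
k=2 src: inc=4.285714, refl=4.285714·-1.000000=-4.2857; V=10.000000+4.285714+-4.285714=10.0000
k=3 load: inc=-4.285714, refl=-4.285714·0.428571=-1.8367; V=14.285714+-4.285714+-1.836735=8.1633
k=4 src: inc=-1.836735, refl=-1.836735·-1.000000=1.8367; V=10.000000+-1.836735+1.836735=10.0000
k=5 load: inc=1.836735, refl=1.836735·0.428571=0.7872; V=8.163265+1.836735+0.787172=10.7872
k=6 src: inc=0.787172, refl=0.787172·-1.000000=-0.7872; V=10.000000+0.787172+-0.787172=10.0000
k=7 load: inc=-0.787172, refl=-0.787172·0.428571=-0.3374; V=10.787172+-0.787172+-0.337359=9.6626
k=8 src: inc=-0.337359, refl=-0.337359·-1.000000=0.3374; V=10.000000+-0.337359+0.337359=10.0000
k=9 load: inc=0.337359, refl=0.337359·0.428571=0.1446; V=9.662641+0.337359+0.144583=10.1446
k=10 src: inc=0.144583, refl=0.144583·-1.000000=-0.1446; V=10.000000+0.144583+-0.144583=10.0000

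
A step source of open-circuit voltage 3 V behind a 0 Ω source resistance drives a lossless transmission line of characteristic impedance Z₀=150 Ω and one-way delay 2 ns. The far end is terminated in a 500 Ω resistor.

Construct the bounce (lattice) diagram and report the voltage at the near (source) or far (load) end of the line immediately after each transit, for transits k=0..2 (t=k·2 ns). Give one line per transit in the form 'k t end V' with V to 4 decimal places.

Γ_L=0.538462, Γ_S=-1.000000; launch V₁=3·150/150=3.000000
k=0 src: V=3.0000
k=1 load: inc=3.000000, refl=3.000000·0.538462=1.6154; V=0.000000+3.000000+1.615385=4.6154
k=2 src: inc=1.615385, refl=1.615385·-1.000000=-1.6154; V=3.000000+1.615385+-1.615385=3.0000

0 0 source 3.0000
1 2 load 4.6154
2 4 source 3.0000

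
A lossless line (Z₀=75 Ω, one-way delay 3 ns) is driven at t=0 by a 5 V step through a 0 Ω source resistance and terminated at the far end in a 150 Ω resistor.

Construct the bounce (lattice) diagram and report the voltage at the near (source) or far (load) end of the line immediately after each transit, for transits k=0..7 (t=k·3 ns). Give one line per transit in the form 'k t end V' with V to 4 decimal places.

Γ_L=0.333333, Γ_S=-1.000000; launch V₁=5·75/75=5.000000
k=0 src: V=5.0000
k=1 load: inc=5.000000, refl=5.000000·0.333333=1.6667; V=0.000000+5.000000+1.666667=6.6667
k=2 src: inc=1.666667, refl=1.666667·-1.000000=-1.6667; V=5.000000+1.666667+-1.666667=5.0000
k=3 load: inc=-1.666667, refl=-1.666667·0.333333=-0.5556; V=6.666667+-1.666667+-0.555556=4.4444
k=4 src: inc=-0.555556, refl=-0.555556·-1.000000=0.5556; V=5.000000+-0.555556+0.555556=5.0000
k=5 load: inc=0.555556, refl=0.555556·0.333333=0.1852; V=4.444444+0.555556+0.185185=5.1852
k=6 src: inc=0.185185, refl=0.185185·-1.000000=-0.1852; V=5.000000+0.185185+-0.185185=5.0000
k=7 load: inc=-0.185185, refl=-0.185185·0.333333=-0.0617; V=5.185185+-0.185185+-0.061728=4.9383

0 0 source 5.0000
1 3 load 6.6667
2 6 source 5.0000
3 9 load 4.4444
4 12 source 5.0000
5 15 load 5.1852
6 18 source 5.0000
7 21 load 4.9383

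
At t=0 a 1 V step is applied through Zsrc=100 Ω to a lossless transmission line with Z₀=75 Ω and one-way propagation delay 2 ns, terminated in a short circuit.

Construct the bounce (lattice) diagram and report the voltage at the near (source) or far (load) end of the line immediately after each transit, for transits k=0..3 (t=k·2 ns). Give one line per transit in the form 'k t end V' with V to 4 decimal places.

0 0 source 0.4286
1 2 load 0.0000
2 4 source -0.0612
3 6 load 0.0000

Γ_L=-1.000000, Γ_S=0.142857; launch V₁=1·75/175=0.428571
k=0 src: V=0.4286
k=1 load: inc=0.428571, refl=0.428571·-1.000000=-0.4286; V=0.000000+0.428571+-0.428571=0.0000
k=2 src: inc=-0.428571, refl=-0.428571·0.142857=-0.0612; V=0.428571+-0.428571+-0.061224=-0.0612
k=3 load: inc=-0.061224, refl=-0.061224·-1.000000=0.0612; V=0.000000+-0.061224+0.061224=0.0000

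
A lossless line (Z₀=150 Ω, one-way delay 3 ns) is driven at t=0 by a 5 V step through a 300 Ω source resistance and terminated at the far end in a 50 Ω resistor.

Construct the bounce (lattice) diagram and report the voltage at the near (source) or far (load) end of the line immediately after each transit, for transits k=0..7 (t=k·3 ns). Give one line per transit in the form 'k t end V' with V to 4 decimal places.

Γ_L=-0.500000, Γ_S=0.333333; launch V₁=5·150/450=1.666667
k=0 src: V=1.6667
k=1 load: inc=1.666667, refl=1.666667·-0.500000=-0.8333; V=0.000000+1.666667+-0.833333=0.8333
k=2 src: inc=-0.833333, refl=-0.833333·0.333333=-0.2778; V=1.666667+-0.833333+-0.277778=0.5556
k=3 load: inc=-0.277778, refl=-0.277778·-0.500000=0.1389; V=0.833333+-0.277778+0.138889=0.6944
k=4 src: inc=0.138889, refl=0.138889·0.333333=0.0463; V=0.555556+0.138889+0.046296=0.7407
k=5 load: inc=0.046296, refl=0.046296·-0.500000=-0.0231; V=0.694444+0.046296+-0.023148=0.7176
k=6 src: inc=-0.023148, refl=-0.023148·0.333333=-0.0077; V=0.740741+-0.023148+-0.007716=0.7099
k=7 load: inc=-0.007716, refl=-0.007716·-0.500000=0.0039; V=0.717593+-0.007716+0.003858=0.7137

0 0 source 1.6667
1 3 load 0.8333
2 6 source 0.5556
3 9 load 0.6944
4 12 source 0.7407
5 15 load 0.7176
6 18 source 0.7099
7 21 load 0.7137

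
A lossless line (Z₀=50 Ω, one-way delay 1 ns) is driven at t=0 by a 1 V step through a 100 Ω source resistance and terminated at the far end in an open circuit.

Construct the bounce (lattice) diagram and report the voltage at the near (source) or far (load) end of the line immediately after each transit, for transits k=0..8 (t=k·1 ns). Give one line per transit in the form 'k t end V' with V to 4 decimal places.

Γ_L=1.000000, Γ_S=0.333333; launch V₁=1·50/150=0.333333
k=0 src: V=0.3333
k=1 load: inc=0.333333, refl=0.333333·1.000000=0.3333; V=0.000000+0.333333+0.333333=0.6667
k=2 src: inc=0.333333, refl=0.333333·0.333333=0.1111; V=0.333333+0.333333+0.111111=0.7778
k=3 load: inc=0.111111, refl=0.111111·1.000000=0.1111; V=0.666667+0.111111+0.111111=0.8889
k=4 src: inc=0.111111, refl=0.111111·0.333333=0.0370; V=0.777778+0.111111+0.037037=0.9259
k=5 load: inc=0.037037, refl=0.037037·1.000000=0.0370; V=0.888889+0.037037+0.037037=0.9630
k=6 src: inc=0.037037, refl=0.037037·0.333333=0.0123; V=0.925926+0.037037+0.012346=0.9753
k=7 load: inc=0.012346, refl=0.012346·1.000000=0.0123; V=0.962963+0.012346+0.012346=0.9877
k=8 src: inc=0.012346, refl=0.012346·0.333333=0.0041; V=0.975309+0.012346+0.004115=0.9918

0 0 source 0.3333
1 1 load 0.6667
2 2 source 0.7778
3 3 load 0.8889
4 4 source 0.9259
5 5 load 0.9630
6 6 source 0.9753
7 7 load 0.9877
8 8 source 0.9918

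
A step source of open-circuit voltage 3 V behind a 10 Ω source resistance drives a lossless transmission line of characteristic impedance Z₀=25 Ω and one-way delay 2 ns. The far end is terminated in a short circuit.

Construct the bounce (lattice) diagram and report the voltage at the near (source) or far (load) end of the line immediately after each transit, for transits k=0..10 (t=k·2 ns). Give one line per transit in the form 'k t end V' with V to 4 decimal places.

0 0 source 2.1429
1 2 load 0.0000
2 4 source 0.9184
3 6 load 0.0000
4 8 source 0.3936
5 10 load 0.0000
6 12 source 0.1687
7 14 load 0.0000
8 16 source 0.0723
9 18 load 0.0000
10 20 source 0.0310

Γ_L=-1.000000, Γ_S=-0.428571; launch V₁=3·25/35=2.142857
k=0 src: V=2.1429
k=1 load: inc=2.142857, refl=2.142857·-1.000000=-2.1429; V=0.000000+2.142857+-2.142857=0.0000
k=2 src: inc=-2.142857, refl=-2.142857·-0.428571=0.9184; V=2.142857+-2.142857+0.918367=0.9184
k=3 load: inc=0.918367, refl=0.918367·-1.000000=-0.9184; V=0.000000+0.918367+-0.918367=0.0000
k=4 src: inc=-0.918367, refl=-0.918367·-0.428571=0.3936; V=0.918367+-0.918367+0.393586=0.3936
k=5 load: inc=0.393586, refl=0.393586·-1.000000=-0.3936; V=0.000000+0.393586+-0.393586=0.0000
k=6 src: inc=-0.393586, refl=-0.393586·-0.428571=0.1687; V=0.393586+-0.393586+0.168680=0.1687
k=7 load: inc=0.168680, refl=0.168680·-1.000000=-0.1687; V=0.000000+0.168680+-0.168680=0.0000
k=8 src: inc=-0.168680, refl=-0.168680·-0.428571=0.0723; V=0.168680+-0.168680+0.072291=0.0723
k=9 load: inc=0.072291, refl=0.072291·-1.000000=-0.0723; V=0.000000+0.072291+-0.072291=0.0000
k=10 src: inc=-0.072291, refl=-0.072291·-0.428571=0.0310; V=0.072291+-0.072291+0.030982=0.0310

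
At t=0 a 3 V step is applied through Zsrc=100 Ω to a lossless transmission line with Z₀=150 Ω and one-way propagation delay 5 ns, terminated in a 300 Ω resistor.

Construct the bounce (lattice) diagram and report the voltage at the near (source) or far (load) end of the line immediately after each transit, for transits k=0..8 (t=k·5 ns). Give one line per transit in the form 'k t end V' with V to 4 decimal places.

0 0 source 1.8000
1 5 load 2.4000
2 10 source 2.2800
3 15 load 2.2400
4 20 source 2.2480
5 25 load 2.2507
6 30 source 2.2501
7 35 load 2.2500
8 40 source 2.2500

Γ_L=0.333333, Γ_S=-0.200000; launch V₁=3·150/250=1.800000
k=0 src: V=1.8000
k=1 load: inc=1.800000, refl=1.800000·0.333333=0.6000; V=0.000000+1.800000+0.600000=2.4000
k=2 src: inc=0.600000, refl=0.600000·-0.200000=-0.1200; V=1.800000+0.600000+-0.120000=2.2800
k=3 load: inc=-0.120000, refl=-0.120000·0.333333=-0.0400; V=2.400000+-0.120000+-0.040000=2.2400
k=4 src: inc=-0.040000, refl=-0.040000·-0.200000=0.0080; V=2.280000+-0.040000+0.008000=2.2480
k=5 load: inc=0.008000, refl=0.008000·0.333333=0.0027; V=2.240000+0.008000+0.002667=2.2507
k=6 src: inc=0.002667, refl=0.002667·-0.200000=-0.0005; V=2.248000+0.002667+-0.000533=2.2501
k=7 load: inc=-0.000533, refl=-0.000533·0.333333=-0.0002; V=2.250667+-0.000533+-0.000178=2.2500
k=8 src: inc=-0.000178, refl=-0.000178·-0.200000=0.0000; V=2.250133+-0.000178+0.000036=2.2500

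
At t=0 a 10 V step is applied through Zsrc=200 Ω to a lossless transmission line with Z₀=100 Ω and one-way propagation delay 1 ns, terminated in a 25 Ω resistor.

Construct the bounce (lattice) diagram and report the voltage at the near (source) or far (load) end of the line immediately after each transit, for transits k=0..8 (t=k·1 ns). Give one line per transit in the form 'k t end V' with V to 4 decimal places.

Γ_L=-0.600000, Γ_S=0.333333; launch V₁=10·100/300=3.333333
k=0 src: V=3.3333
k=1 load: inc=3.333333, refl=3.333333·-0.600000=-2.0000; V=0.000000+3.333333+-2.000000=1.3333
k=2 src: inc=-2.000000, refl=-2.000000·0.333333=-0.6667; V=3.333333+-2.000000+-0.666667=0.6667
k=3 load: inc=-0.666667, refl=-0.666667·-0.600000=0.4000; V=1.333333+-0.666667+0.400000=1.0667
k=4 src: inc=0.400000, refl=0.400000·0.333333=0.1333; V=0.666667+0.400000+0.133333=1.2000
k=5 load: inc=0.133333, refl=0.133333·-0.600000=-0.0800; V=1.066667+0.133333+-0.080000=1.1200
k=6 src: inc=-0.080000, refl=-0.080000·0.333333=-0.0267; V=1.200000+-0.080000+-0.026667=1.0933
k=7 load: inc=-0.026667, refl=-0.026667·-0.600000=0.0160; V=1.120000+-0.026667+0.016000=1.1093
k=8 src: inc=0.016000, refl=0.016000·0.333333=0.0053; V=1.093333+0.016000+0.005333=1.1147

0 0 source 3.3333
1 1 load 1.3333
2 2 source 0.6667
3 3 load 1.0667
4 4 source 1.2000
5 5 load 1.1200
6 6 source 1.0933
7 7 load 1.1093
8 8 source 1.1147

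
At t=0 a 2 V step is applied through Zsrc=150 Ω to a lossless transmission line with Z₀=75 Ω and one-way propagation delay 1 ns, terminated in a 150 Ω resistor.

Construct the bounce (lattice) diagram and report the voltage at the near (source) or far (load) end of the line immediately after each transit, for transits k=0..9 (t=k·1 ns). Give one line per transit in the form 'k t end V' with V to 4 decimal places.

0 0 source 0.6667
1 1 load 0.8889
2 2 source 0.9630
3 3 load 0.9877
4 4 source 0.9959
5 5 load 0.9986
6 6 source 0.9995
7 7 load 0.9998
8 8 source 0.9999
9 9 load 1.0000

Γ_L=0.333333, Γ_S=0.333333; launch V₁=2·75/225=0.666667
k=0 src: V=0.6667
k=1 load: inc=0.666667, refl=0.666667·0.333333=0.2222; V=0.000000+0.666667+0.222222=0.8889
k=2 src: inc=0.222222, refl=0.222222·0.333333=0.0741; V=0.666667+0.222222+0.074074=0.9630
k=3 load: inc=0.074074, refl=0.074074·0.333333=0.0247; V=0.888889+0.074074+0.024691=0.9877
k=4 src: inc=0.024691, refl=0.024691·0.333333=0.0082; V=0.962963+0.024691+0.008230=0.9959
k=5 load: inc=0.008230, refl=0.008230·0.333333=0.0027; V=0.987654+0.008230+0.002743=0.9986
k=6 src: inc=0.002743, refl=0.002743·0.333333=0.0009; V=0.995885+0.002743+0.000914=0.9995
k=7 load: inc=0.000914, refl=0.000914·0.333333=0.0003; V=0.998628+0.000914+0.000305=0.9998
k=8 src: inc=0.000305, refl=0.000305·0.333333=0.0001; V=0.999543+0.000305+0.000102=0.9999
k=9 load: inc=0.000102, refl=0.000102·0.333333=0.0000; V=0.999848+0.000102+0.000034=1.0000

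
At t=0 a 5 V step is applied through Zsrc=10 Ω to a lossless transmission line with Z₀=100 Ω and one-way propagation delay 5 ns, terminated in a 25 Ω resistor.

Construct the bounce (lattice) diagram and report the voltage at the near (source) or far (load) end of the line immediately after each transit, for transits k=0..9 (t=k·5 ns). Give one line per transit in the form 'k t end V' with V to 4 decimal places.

Γ_L=-0.600000, Γ_S=-0.818182; launch V₁=5·100/110=4.545455
k=0 src: V=4.5455
k=1 load: inc=4.545455, refl=4.545455·-0.600000=-2.7273; V=0.000000+4.545455+-2.727273=1.8182
k=2 src: inc=-2.727273, refl=-2.727273·-0.818182=2.2314; V=4.545455+-2.727273+2.231405=4.0496
k=3 load: inc=2.231405, refl=2.231405·-0.600000=-1.3388; V=1.818182+2.231405+-1.338843=2.7107
k=4 src: inc=-1.338843, refl=-1.338843·-0.818182=1.0954; V=4.049587+-1.338843+1.095417=3.8062
k=5 load: inc=1.095417, refl=1.095417·-0.600000=-0.6573; V=2.710744+1.095417+-0.657250=3.1489
k=6 src: inc=-0.657250, refl=-0.657250·-0.818182=0.5378; V=3.806161+-0.657250+0.537750=3.6867
k=7 load: inc=0.537750, refl=0.537750·-0.600000=-0.3227; V=3.148911+0.537750+-0.322650=3.3640
k=8 src: inc=-0.322650, refl=-0.322650·-0.818182=0.2640; V=3.686661+-0.322650+0.263986=3.6280
k=9 load: inc=0.263986, refl=0.263986·-0.600000=-0.1584; V=3.364011+0.263986+-0.158392=3.4696

0 0 source 4.5455
1 5 load 1.8182
2 10 source 4.0496
3 15 load 2.7107
4 20 source 3.8062
5 25 load 3.1489
6 30 source 3.6867
7 35 load 3.3640
8 40 source 3.6280
9 45 load 3.4696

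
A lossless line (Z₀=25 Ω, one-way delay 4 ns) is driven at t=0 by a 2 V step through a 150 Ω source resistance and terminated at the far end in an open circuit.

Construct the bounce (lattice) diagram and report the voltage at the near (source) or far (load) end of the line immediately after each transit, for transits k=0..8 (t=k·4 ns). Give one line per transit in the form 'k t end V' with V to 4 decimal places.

0 0 source 0.2857
1 4 load 0.5714
2 8 source 0.7755
3 12 load 0.9796
4 16 source 1.1254
5 20 load 1.2711
6 24 source 1.3753
7 28 load 1.4794
8 32 source 1.5538

Γ_L=1.000000, Γ_S=0.714286; launch V₁=2·25/175=0.285714
k=0 src: V=0.2857
k=1 load: inc=0.285714, refl=0.285714·1.000000=0.2857; V=0.000000+0.285714+0.285714=0.5714
k=2 src: inc=0.285714, refl=0.285714·0.714286=0.2041; V=0.285714+0.285714+0.204082=0.7755
k=3 load: inc=0.204082, refl=0.204082·1.000000=0.2041; V=0.571429+0.204082+0.204082=0.9796
k=4 src: inc=0.204082, refl=0.204082·0.714286=0.1458; V=0.775510+0.204082+0.145773=1.1254
k=5 load: inc=0.145773, refl=0.145773·1.000000=0.1458; V=0.979592+0.145773+0.145773=1.2711
k=6 src: inc=0.145773, refl=0.145773·0.714286=0.1041; V=1.125364+0.145773+0.104123=1.3753
k=7 load: inc=0.104123, refl=0.104123·1.000000=0.1041; V=1.271137+0.104123+0.104123=1.4794
k=8 src: inc=0.104123, refl=0.104123·0.714286=0.0744; V=1.375260+0.104123+0.074374=1.5538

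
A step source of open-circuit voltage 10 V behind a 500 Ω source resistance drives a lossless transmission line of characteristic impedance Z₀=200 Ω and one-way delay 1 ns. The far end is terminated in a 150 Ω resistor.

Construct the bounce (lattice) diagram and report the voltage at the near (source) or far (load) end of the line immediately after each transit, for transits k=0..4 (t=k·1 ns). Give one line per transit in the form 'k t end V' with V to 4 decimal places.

Γ_L=-0.142857, Γ_S=0.428571; launch V₁=10·200/700=2.857143
k=0 src: V=2.8571
k=1 load: inc=2.857143, refl=2.857143·-0.142857=-0.4082; V=0.000000+2.857143+-0.408163=2.4490
k=2 src: inc=-0.408163, refl=-0.408163·0.428571=-0.1749; V=2.857143+-0.408163+-0.174927=2.2741
k=3 load: inc=-0.174927, refl=-0.174927·-0.142857=0.0250; V=2.448980+-0.174927+0.024990=2.2990
k=4 src: inc=0.024990, refl=0.024990·0.428571=0.0107; V=2.274052+0.024990+0.010710=2.3098

0 0 source 2.8571
1 1 load 2.4490
2 2 source 2.2741
3 3 load 2.2990
4 4 source 2.3098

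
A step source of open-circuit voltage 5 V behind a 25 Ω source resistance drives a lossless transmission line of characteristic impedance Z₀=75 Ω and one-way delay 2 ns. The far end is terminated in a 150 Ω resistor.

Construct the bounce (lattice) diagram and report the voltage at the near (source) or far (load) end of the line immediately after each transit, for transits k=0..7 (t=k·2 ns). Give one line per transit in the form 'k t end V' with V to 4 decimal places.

0 0 source 3.7500
1 2 load 5.0000
2 4 source 4.3750
3 6 load 4.1667
4 8 source 4.2708
5 10 load 4.3056
6 12 source 4.2882
7 14 load 4.2824

Γ_L=0.333333, Γ_S=-0.500000; launch V₁=5·75/100=3.750000
k=0 src: V=3.7500
k=1 load: inc=3.750000, refl=3.750000·0.333333=1.2500; V=0.000000+3.750000+1.250000=5.0000
k=2 src: inc=1.250000, refl=1.250000·-0.500000=-0.6250; V=3.750000+1.250000+-0.625000=4.3750
k=3 load: inc=-0.625000, refl=-0.625000·0.333333=-0.2083; V=5.000000+-0.625000+-0.208333=4.1667
k=4 src: inc=-0.208333, refl=-0.208333·-0.500000=0.1042; V=4.375000+-0.208333+0.104167=4.2708
k=5 load: inc=0.104167, refl=0.104167·0.333333=0.0347; V=4.166667+0.104167+0.034722=4.3056
k=6 src: inc=0.034722, refl=0.034722·-0.500000=-0.0174; V=4.270833+0.034722+-0.017361=4.2882
k=7 load: inc=-0.017361, refl=-0.017361·0.333333=-0.0058; V=4.305556+-0.017361+-0.005787=4.2824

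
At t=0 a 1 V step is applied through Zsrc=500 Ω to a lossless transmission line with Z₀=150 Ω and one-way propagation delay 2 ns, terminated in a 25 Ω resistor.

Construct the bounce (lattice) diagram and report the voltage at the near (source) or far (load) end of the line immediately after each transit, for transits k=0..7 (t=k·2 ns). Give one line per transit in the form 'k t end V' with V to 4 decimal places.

0 0 source 0.2308
1 2 load 0.0659
2 4 source -0.0228
3 6 load 0.0406
4 8 source 0.0747
5 10 load 0.0503
6 12 source 0.0372
7 14 load 0.0466

Γ_L=-0.714286, Γ_S=0.538462; launch V₁=1·150/650=0.230769
k=0 src: V=0.2308
k=1 load: inc=0.230769, refl=0.230769·-0.714286=-0.1648; V=0.000000+0.230769+-0.164835=0.0659
k=2 src: inc=-0.164835, refl=-0.164835·0.538462=-0.0888; V=0.230769+-0.164835+-0.088757=-0.0228
k=3 load: inc=-0.088757, refl=-0.088757·-0.714286=0.0634; V=0.065934+-0.088757+0.063398=0.0406
k=4 src: inc=0.063398, refl=0.063398·0.538462=0.0341; V=-0.022823+0.063398+0.034137=0.0747
k=5 load: inc=0.034137, refl=0.034137·-0.714286=-0.0244; V=0.040575+0.034137+-0.024384=0.0503
k=6 src: inc=-0.024384, refl=-0.024384·0.538462=-0.0131; V=0.074712+-0.024384+-0.013130=0.0372
k=7 load: inc=-0.013130, refl=-0.013130·-0.714286=0.0094; V=0.050328+-0.013130+0.009378=0.0466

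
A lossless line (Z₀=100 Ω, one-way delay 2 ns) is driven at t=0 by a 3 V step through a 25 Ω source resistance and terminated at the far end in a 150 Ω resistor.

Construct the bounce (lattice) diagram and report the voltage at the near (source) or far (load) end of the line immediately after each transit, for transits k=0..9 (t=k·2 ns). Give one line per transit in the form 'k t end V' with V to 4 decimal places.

0 0 source 2.4000
1 2 load 2.8800
2 4 source 2.5920
3 6 load 2.5344
4 8 source 2.5690
5 10 load 2.5759
6 12 source 2.5717
7 14 load 2.5709
8 16 source 2.5714
9 18 load 2.5715

Γ_L=0.200000, Γ_S=-0.600000; launch V₁=3·100/125=2.400000
k=0 src: V=2.4000
k=1 load: inc=2.400000, refl=2.400000·0.200000=0.4800; V=0.000000+2.400000+0.480000=2.8800
k=2 src: inc=0.480000, refl=0.480000·-0.600000=-0.2880; V=2.400000+0.480000+-0.288000=2.5920
k=3 load: inc=-0.288000, refl=-0.288000·0.200000=-0.0576; V=2.880000+-0.288000+-0.057600=2.5344
k=4 src: inc=-0.057600, refl=-0.057600·-0.600000=0.0346; V=2.592000+-0.057600+0.034560=2.5690
k=5 load: inc=0.034560, refl=0.034560·0.200000=0.0069; V=2.534400+0.034560+0.006912=2.5759
k=6 src: inc=0.006912, refl=0.006912·-0.600000=-0.0041; V=2.568960+0.006912+-0.004147=2.5717
k=7 load: inc=-0.004147, refl=-0.004147·0.200000=-0.0008; V=2.575872+-0.004147+-0.000829=2.5709
k=8 src: inc=-0.000829, refl=-0.000829·-0.600000=0.0005; V=2.571725+-0.000829+0.000498=2.5714
k=9 load: inc=0.000498, refl=0.000498·0.200000=0.0001; V=2.570895+0.000498+0.000100=2.5715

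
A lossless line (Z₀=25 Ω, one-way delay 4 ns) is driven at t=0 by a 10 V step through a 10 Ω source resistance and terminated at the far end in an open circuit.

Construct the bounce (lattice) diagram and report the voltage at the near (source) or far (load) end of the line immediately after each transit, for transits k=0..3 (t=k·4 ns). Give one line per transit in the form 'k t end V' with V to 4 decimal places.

Γ_L=1.000000, Γ_S=-0.428571; launch V₁=10·25/35=7.142857
k=0 src: V=7.1429
k=1 load: inc=7.142857, refl=7.142857·1.000000=7.1429; V=0.000000+7.142857+7.142857=14.2857
k=2 src: inc=7.142857, refl=7.142857·-0.428571=-3.0612; V=7.142857+7.142857+-3.061224=11.2245
k=3 load: inc=-3.061224, refl=-3.061224·1.000000=-3.0612; V=14.285714+-3.061224+-3.061224=8.1633

0 0 source 7.1429
1 4 load 14.2857
2 8 source 11.2245
3 12 load 8.1633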